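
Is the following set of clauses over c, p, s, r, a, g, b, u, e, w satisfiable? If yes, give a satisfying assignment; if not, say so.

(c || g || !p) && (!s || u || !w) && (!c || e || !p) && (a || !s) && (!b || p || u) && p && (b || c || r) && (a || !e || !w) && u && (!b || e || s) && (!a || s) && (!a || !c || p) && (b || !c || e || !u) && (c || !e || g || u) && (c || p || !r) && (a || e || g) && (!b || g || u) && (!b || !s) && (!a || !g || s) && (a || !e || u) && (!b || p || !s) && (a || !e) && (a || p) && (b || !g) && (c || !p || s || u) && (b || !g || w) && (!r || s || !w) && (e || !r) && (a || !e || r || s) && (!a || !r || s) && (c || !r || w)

c = True, p = True, s = True, r = True, a = True, g = False, b = False, u = True, e = True, w = False

Unit clause (p) forces p = True.
Unit clause (u) forces u = True.
Set c = True.
  then (!c || e || !p) forces e = True.
  then (a || !e) forces a = True.
  then (!a || s) forces s = True.
  then (!b || !s) forces b = False.
  then (b || !g) forces g = False.
Set r = True.
Set w = False.
All clauses satisfied.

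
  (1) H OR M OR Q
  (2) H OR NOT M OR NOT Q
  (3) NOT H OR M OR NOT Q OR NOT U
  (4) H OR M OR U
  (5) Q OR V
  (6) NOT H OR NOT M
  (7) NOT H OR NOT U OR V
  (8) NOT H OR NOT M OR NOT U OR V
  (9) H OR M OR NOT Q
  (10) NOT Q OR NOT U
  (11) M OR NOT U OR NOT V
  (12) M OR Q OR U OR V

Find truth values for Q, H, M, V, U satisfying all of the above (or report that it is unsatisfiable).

Set Q = False.
  then (Q OR V) forces V = True.
Set H = True.
  then (NOT H OR NOT M) forces M = False.
  then (M OR NOT U OR NOT V) forces U = False.
All clauses satisfied.

Q: False, H: True, M: False, V: True, U: False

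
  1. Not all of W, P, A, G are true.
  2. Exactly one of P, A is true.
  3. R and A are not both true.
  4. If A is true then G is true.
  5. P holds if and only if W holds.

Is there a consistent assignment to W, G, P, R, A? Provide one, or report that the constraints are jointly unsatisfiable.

W = False; G = True; P = False; R = False; A = True

  (1) {W, P, A, G}: 2/4 true — not all ✓
  (2) {P, A}: 1 true — exactly one ✓
  (3) R=F, A=T — not both ✓
  (4) A=T ⇒ G: T ✓
  (5) P=F, W=F — same ✓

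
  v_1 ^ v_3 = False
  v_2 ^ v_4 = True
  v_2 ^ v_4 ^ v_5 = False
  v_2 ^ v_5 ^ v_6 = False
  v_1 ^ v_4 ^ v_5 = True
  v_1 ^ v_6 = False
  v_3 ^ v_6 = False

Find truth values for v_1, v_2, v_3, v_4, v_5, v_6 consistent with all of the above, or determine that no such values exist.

v_1=F, v_2=T, v_3=F, v_4=F, v_5=T, v_6=F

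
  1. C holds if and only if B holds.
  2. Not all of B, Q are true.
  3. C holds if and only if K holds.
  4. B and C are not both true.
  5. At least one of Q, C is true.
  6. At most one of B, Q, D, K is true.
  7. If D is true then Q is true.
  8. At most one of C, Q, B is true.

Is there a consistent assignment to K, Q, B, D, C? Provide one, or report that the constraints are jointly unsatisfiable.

K: False; Q: True; B: False; D: False; C: False

  (1) C=F, B=F — same ✓
  (2) {B, Q}: 1/2 true — not all ✓
  (3) C=F, K=F — same ✓
  (4) B=F, C=F — not both ✓
  (5) {Q, C}: 1 true — at least one ✓
  (6) {B, Q, D, K}: 1 true — at most one ✓
  (7) D=F ⇒ Q: vacuous ✓
  (8) {C, Q, B}: 1 true — at most one ✓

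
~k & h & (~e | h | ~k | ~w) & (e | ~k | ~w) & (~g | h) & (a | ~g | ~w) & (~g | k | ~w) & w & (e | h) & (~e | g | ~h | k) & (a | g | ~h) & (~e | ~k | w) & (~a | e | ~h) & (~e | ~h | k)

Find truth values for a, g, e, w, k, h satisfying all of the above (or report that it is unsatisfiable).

UNSATISFIABLE

Case w = True:
  (~k) forces k = False.
  (h) forces h = True.
  (~g | k | ~w) forces g = False.
  (~e | g | ~h | k) forces e = False.
  (a | g | ~h) forces a = True.
  Clause (~a | e | ~h) is falsified — contradiction.
Case w = False:
  Clause (w) is falsified — contradiction.
Both cases fail, so the formula is unsatisfiable.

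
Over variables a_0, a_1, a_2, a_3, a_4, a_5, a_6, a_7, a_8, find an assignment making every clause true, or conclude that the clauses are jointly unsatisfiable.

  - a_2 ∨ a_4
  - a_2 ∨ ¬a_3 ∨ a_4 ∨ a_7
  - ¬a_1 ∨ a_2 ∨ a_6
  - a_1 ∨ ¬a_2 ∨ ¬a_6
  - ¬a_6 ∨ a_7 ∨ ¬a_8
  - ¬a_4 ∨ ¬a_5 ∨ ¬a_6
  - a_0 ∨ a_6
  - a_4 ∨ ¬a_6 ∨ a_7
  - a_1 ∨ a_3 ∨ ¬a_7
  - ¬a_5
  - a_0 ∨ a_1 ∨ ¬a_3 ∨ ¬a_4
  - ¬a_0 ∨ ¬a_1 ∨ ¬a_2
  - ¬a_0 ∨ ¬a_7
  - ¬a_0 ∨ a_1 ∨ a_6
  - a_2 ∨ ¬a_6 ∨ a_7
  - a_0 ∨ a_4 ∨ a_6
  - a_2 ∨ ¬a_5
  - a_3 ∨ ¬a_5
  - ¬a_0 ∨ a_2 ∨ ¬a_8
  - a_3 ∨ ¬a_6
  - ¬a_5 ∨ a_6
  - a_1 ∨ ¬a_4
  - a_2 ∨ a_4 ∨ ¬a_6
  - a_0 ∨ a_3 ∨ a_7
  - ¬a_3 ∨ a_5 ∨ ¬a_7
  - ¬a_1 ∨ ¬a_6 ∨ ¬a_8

a_0 = False, a_1 = True, a_2 = True, a_3 = True, a_4 = True, a_5 = False, a_6 = True, a_7 = False, a_8 = False

Unit clause (¬a_5) forces a_5 = False.
Set a_0 = False.
  then (a_0 ∨ a_6) forces a_6 = True.
  then (a_3 ∨ ¬a_6) forces a_3 = True.
  then (¬a_3 ∨ a_5 ∨ ¬a_7) forces a_7 = False.
  then (¬a_6 ∨ a_7 ∨ ¬a_8) forces a_8 = False.
  then (a_4 ∨ ¬a_6 ∨ a_7) forces a_4 = True.
  then (a_0 ∨ a_1 ∨ ¬a_3 ∨ ¬a_4) forces a_1 = True.
  then (a_2 ∨ ¬a_6 ∨ a_7) forces a_2 = True.
All clauses satisfied.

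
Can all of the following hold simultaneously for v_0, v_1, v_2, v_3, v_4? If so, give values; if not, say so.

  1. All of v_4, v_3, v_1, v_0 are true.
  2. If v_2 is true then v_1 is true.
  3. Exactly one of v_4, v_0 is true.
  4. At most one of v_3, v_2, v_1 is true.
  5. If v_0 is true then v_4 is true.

Case v_0 = True:
  (1) forces v_4 = True.
  Constraint (3) is violated (v_4=T, v_0=T) — contradiction.
Case v_0 = False:
  Constraint (1) is violated (v_0=F) — contradiction.
Both cases fail — unsatisfiable.

Unsatisfiable — no assignment works.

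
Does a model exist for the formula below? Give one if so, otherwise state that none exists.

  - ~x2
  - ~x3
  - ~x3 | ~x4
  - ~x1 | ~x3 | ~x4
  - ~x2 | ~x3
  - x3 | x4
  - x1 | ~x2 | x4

Unit clause (~x2) forces x2 = False.
Unit clause (~x3) forces x3 = False.
In (x3 | x4) only x4 is left, so x4 = True.
Set x1 = False.
Check each clause:
  (~x2): ~x2 holds.
  (~x3): ~x3 holds.
  (~x3 | ~x4): ~x3 holds.
  (~x1 | ~x3 | ~x4): ~x1 holds.
  (~x2 | ~x3): ~x2 holds.
  (x3 | x4): x4 holds.
  (x1 | ~x2 | x4): ~x2 holds.
All clauses satisfied.

x1 = False, x2 = False, x3 = False, x4 = True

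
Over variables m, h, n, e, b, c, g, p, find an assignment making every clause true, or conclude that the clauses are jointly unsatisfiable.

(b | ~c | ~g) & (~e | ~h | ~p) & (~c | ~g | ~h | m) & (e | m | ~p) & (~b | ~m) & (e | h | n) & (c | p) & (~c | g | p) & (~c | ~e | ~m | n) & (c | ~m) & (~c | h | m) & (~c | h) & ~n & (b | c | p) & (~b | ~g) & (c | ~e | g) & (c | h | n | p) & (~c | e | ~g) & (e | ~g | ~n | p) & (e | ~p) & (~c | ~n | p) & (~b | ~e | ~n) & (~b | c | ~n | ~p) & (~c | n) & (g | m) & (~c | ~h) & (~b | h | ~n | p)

m = False, h = False, n = False, e = True, b = False, c = False, g = True, p = True

Unit clause (~n) forces n = False.
In (~c | n) only ~c is left, so c = False.
In (c | p) only p is left, so p = True.
In (c | ~m) only ~m is left, so m = False.
In (e | ~p) only e is left, so e = True.
In (g | m) only g is left, so g = True.
In (~e | ~h | ~p) only ~h is left, so h = False.
In (~b | ~g) only ~b is left, so b = False.
All clauses satisfied.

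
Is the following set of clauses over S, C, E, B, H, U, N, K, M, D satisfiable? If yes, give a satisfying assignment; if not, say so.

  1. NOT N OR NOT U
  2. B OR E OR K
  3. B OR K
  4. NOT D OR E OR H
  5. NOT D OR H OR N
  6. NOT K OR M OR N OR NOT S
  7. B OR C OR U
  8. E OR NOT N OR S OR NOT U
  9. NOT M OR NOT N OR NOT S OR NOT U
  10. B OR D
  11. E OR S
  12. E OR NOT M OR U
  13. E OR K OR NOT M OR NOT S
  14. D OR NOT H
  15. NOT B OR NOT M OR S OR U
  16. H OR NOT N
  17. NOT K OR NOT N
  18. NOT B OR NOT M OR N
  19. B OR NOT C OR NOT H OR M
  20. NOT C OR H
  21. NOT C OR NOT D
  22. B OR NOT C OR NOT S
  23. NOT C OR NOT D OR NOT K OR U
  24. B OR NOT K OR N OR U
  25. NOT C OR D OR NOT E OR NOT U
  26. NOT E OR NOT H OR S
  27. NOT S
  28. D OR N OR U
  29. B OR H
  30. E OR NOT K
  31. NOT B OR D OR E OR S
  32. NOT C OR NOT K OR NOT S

Unit clause (NOT S) forces S = False.
In (E OR S) only E is left, so E = True.
In (NOT E OR NOT H OR S) only NOT H is left, so H = False.
In (B OR H) only B is left, so B = True.
In (H OR NOT N) only NOT N is left, so N = False.
In (NOT B OR NOT M OR N) only NOT M is left, so M = False.
In (NOT C OR H) only NOT C is left, so C = False.
In (NOT D OR H OR N) only NOT D is left, so D = False.
In (D OR N OR U) only U is left, so U = True.
Set K = False.
All clauses satisfied.

S=F, C=F, E=T, B=T, H=F, U=T, N=F, K=F, M=F, D=F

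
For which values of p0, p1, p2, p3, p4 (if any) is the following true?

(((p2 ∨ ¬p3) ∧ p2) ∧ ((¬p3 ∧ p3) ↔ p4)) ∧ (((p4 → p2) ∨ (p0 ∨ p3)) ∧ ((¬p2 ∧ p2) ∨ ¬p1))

p0 = True, p1 = False, p2 = True, p3 = False, p4 = False

  ((p2 ∨ ¬p3) ∧ p2) ∧ ((¬p3 ∧ p3) ↔ p4) = True
    (p2 ∨ ¬p3) ∧ p2 = True
      p2 ∨ ¬p3 = True
        ¬p3 = True
    (¬p3 ∧ p3) ↔ p4 = True
      ¬p3 ∧ p3 = False
        ¬p3 = True
  ((p4 → p2) ∨ (p0 ∨ p3)) ∧ ((¬p2 ∧ p2) ∨ ¬p1) = True
    (p4 → p2) ∨ (p0 ∨ p3) = True
      p4 → p2 = True
      p0 ∨ p3 = True
    (¬p2 ∧ p2) ∨ ¬p1 = True
      ¬p2 ∧ p2 = False
        ¬p2 = False
      ¬p1 = True
Both conjuncts True, so the formula holds.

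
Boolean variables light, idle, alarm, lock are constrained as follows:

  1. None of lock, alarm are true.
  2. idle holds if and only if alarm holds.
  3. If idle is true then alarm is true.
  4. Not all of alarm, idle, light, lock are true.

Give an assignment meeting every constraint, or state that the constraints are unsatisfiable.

light=F; idle=F; alarm=F; lock=F

  (1) {lock, alarm}: 0 true — none ✓
  (2) idle=F, alarm=F — same ✓
  (3) idle=F ⇒ alarm: vacuous ✓
  (4) {alarm, idle, light, lock}: 0/4 true — not all ✓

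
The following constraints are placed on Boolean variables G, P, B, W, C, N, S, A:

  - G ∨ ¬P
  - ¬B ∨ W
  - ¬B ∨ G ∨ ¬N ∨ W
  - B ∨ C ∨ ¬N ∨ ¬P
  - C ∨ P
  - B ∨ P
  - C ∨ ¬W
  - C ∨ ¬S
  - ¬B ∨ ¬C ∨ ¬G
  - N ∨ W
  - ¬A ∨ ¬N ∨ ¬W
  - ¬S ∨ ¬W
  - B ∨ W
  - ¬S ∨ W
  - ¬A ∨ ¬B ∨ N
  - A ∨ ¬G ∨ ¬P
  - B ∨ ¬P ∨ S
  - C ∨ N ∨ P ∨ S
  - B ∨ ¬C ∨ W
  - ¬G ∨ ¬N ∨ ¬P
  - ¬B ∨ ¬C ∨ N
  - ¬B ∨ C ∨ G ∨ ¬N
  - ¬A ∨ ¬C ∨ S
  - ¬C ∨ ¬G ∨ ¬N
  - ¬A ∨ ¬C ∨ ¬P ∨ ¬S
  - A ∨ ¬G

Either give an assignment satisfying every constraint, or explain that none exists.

G = False; P = False; B = True; W = True; C = True; N = True; S = False; A = False

Set G = False.
  then (G ∨ ¬P) forces P = False.
  then (C ∨ P) forces C = True.
  then (B ∨ P) forces B = True.
  then (¬B ∨ ¬C ∨ N) forces N = True.
  then (¬B ∨ W) forces W = True.
  then (¬A ∨ ¬N ∨ ¬W) forces A = False.
  then (¬S ∨ ¬W) forces S = False.
All clauses satisfied.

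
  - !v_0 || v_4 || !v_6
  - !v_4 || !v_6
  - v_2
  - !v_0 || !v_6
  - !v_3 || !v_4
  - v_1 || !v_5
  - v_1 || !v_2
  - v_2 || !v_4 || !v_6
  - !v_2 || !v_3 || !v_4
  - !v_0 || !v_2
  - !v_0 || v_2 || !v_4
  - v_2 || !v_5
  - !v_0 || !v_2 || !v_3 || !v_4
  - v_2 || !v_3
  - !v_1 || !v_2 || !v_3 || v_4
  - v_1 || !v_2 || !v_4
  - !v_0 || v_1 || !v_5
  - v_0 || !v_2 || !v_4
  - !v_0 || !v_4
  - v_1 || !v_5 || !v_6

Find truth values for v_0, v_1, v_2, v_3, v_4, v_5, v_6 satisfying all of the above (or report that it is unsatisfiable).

Unit clause (v_2) forces v_2 = True.
In (v_1 || !v_2) only v_1 is left, so v_1 = True.
In (!v_0 || !v_2) only !v_0 is left, so v_0 = False.
In (v_0 || !v_2 || !v_4) only !v_4 is left, so v_4 = False.
In (!v_1 || !v_2 || !v_3 || v_4) only !v_3 is left, so v_3 = False.
Set v_5 = True.
Set v_6 = True.
All clauses satisfied.

v_0: False, v_1: True, v_2: True, v_3: False, v_4: False, v_5: True, v_6: True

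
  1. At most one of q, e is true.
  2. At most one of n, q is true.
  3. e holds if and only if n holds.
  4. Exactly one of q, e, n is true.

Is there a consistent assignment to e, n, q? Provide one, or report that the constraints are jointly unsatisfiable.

e=F; n=F; q=T

  (1) {q, e}: 1 true — at most one ✓
  (2) {n, q}: 1 true — at most one ✓
  (3) e=F, n=F — same ✓
  (4) {q, e, n}: 1 true — exactly one ✓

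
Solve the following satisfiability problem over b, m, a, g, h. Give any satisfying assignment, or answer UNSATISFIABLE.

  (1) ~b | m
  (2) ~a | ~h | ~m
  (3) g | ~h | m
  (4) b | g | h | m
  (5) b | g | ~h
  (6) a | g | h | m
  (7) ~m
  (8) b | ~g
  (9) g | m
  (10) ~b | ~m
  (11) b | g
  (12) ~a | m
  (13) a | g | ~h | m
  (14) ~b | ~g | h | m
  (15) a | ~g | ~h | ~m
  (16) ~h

Unsatisfiable

Case m = True:
  Clause (~m) is falsified — contradiction.
Case m = False:
  (~b | m) forces b = False.
  (b | ~g) forces g = False.
  Clause (g | m) is falsified — contradiction.
Both cases fail, so the formula is unsatisfiable.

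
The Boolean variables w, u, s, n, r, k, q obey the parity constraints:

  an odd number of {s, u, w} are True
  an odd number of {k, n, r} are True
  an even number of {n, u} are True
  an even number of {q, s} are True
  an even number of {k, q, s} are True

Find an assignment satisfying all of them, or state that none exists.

w = False, u = False, s = True, n = False, r = True, k = False, q = True

{s, u, w}: 1 true → odd ✓
{k, n, r}: 1 true → odd ✓
{n, u}: 0 true → even ✓
{q, s}: 2 true → even ✓
{k, q, s}: 2 true → even ✓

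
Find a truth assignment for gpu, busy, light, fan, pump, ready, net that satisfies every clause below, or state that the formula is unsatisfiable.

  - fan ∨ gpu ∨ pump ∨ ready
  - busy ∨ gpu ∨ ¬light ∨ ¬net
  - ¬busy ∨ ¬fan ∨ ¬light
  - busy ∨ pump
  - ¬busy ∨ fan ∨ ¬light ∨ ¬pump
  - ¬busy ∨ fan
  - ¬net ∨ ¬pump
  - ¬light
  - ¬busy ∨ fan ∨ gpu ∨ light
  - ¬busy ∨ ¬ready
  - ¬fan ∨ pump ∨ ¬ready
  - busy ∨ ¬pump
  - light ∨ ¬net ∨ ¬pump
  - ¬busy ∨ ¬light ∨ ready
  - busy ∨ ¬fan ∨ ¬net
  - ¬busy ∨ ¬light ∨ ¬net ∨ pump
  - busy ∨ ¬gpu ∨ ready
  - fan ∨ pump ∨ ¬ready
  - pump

gpu: True, busy: True, light: False, fan: True, pump: True, ready: False, net: False

Unit clause (¬light) forces light = False.
Unit clause (pump) forces pump = True.
In (¬net ∨ ¬pump) only ¬net is left, so net = False.
In (busy ∨ ¬pump) only busy is left, so busy = True.
In (¬busy ∨ fan) only fan is left, so fan = True.
In (¬busy ∨ ¬ready) only ¬ready is left, so ready = False.
Set gpu = True.
All clauses satisfied.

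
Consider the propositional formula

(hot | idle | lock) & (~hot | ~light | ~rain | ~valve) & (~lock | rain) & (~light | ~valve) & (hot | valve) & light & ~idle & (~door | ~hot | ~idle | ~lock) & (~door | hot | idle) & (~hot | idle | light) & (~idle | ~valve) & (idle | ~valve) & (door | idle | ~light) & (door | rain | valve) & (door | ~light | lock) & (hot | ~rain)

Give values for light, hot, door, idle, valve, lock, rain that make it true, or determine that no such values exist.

Unit clause (light) forces light = True.
Unit clause (~idle) forces idle = False.
In (idle | ~valve) only ~valve is left, so valve = False.
In (door | idle | ~light) only door is left, so door = True.
In (hot | valve) only hot is left, so hot = True.
Set lock = False.
Set rain = True.
All clauses satisfied.

light=T; hot=T; door=T; idle=F; valve=F; lock=F; rain=T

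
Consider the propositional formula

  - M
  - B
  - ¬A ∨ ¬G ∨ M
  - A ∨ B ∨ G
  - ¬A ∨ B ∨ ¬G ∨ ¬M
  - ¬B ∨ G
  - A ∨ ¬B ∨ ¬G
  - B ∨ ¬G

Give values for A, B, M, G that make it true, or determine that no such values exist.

Unit clause (M) forces M = True.
Unit clause (B) forces B = True.
In (¬B ∨ G) only G is left, so G = True.
In (A ∨ ¬B ∨ ¬G) only A is left, so A = True.
Check each clause:
  (M): M holds.
  (B): B holds.
  (¬A ∨ ¬G ∨ M): M holds.
  (A ∨ B ∨ G): A holds.
  (¬A ∨ B ∨ ¬G ∨ ¬M): B holds.
  (¬B ∨ G): G holds.
  (A ∨ ¬B ∨ ¬G): A holds.
  (B ∨ ¬G): B holds.
All clauses satisfied.

A = True, B = True, M = True, G = True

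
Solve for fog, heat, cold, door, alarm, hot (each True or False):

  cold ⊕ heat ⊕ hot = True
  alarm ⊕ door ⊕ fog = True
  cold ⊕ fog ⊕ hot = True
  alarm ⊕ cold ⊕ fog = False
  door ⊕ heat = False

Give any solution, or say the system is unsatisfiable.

fog = True, heat = True, cold = False, door = True, alarm = True, hot = False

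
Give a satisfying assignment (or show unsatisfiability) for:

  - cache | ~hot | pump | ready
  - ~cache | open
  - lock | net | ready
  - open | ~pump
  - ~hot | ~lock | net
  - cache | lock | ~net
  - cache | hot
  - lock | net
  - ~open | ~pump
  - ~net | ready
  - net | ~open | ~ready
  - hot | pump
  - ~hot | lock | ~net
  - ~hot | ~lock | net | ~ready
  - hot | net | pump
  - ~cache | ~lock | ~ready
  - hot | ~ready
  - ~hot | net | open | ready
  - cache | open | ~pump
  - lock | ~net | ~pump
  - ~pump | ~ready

Set lock = True.
Try net = False:
  (~hot | ~lock | net) forces hot = False.
  (cache | hot) forces cache = True.
  (~cache | open) forces open = True.
  (~open | ~pump) forces pump = False.
  clause (hot | pump) is falsified — backtrack.
So net = True.
  then (~net | ready) forces ready = True.
  then (~cache | ~lock | ~ready) forces cache = False.
  then (hot | ~ready) forces hot = True.
  then (~pump | ~ready) forces pump = False.
Set open = False.
All clauses satisfied.

lock: True, net: True, cache: False, open: False, ready: True, pump: False, hot: True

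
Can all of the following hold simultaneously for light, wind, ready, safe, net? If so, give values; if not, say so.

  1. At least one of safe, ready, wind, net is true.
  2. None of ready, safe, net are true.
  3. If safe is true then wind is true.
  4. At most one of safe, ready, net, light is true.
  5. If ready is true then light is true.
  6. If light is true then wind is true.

light = True; wind = True; ready = False; safe = False; net = False

  (1) {safe, ready, wind, net}: 1 true — at least one ✓
  (2) {ready, safe, net}: 0 true — none ✓
  (3) safe=F ⇒ wind: vacuous ✓
  (4) {safe, ready, net, light}: 1 true — at most one ✓
  (5) ready=F ⇒ light: vacuous ✓
  (6) light=T ⇒ wind: T ✓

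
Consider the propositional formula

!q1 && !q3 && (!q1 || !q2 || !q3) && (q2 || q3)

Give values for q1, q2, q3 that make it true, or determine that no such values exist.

q1=F, q2=T, q3=F

Unit clause (!q1) forces q1 = False.
Unit clause (!q3) forces q3 = False.
In (q2 || q3) only q2 is left, so q2 = True.
Check each clause:
  (!q1): !q1 holds.
  (!q3): !q3 holds.
  (!q1 || !q2 || !q3): !q1 holds.
  (q2 || q3): q2 holds.
All clauses satisfied.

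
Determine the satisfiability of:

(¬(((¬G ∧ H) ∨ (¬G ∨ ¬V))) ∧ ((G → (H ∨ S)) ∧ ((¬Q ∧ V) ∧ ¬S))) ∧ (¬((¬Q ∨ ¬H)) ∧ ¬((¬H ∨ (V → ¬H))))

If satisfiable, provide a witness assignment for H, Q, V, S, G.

Unsatisfiable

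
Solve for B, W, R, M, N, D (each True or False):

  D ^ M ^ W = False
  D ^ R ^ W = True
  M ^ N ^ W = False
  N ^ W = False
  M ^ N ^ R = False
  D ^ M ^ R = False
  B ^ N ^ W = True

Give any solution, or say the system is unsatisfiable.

B = True; W = True; R = True; M = False; N = True; D = True

D ^ M ^ W = T ^ F ^ T = False ✓
D ^ R ^ W = T ^ T ^ T = True ✓
M ^ N ^ W = F ^ T ^ T = False ✓
N ^ W = T ^ T = False ✓
M ^ N ^ R = F ^ T ^ T = False ✓
D ^ M ^ R = T ^ F ^ T = False ✓
B ^ N ^ W = T ^ T ^ T = True ✓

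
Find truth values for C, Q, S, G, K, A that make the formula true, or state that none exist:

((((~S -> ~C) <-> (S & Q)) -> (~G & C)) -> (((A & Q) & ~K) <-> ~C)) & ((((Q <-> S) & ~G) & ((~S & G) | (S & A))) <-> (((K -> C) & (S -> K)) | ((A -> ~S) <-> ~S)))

C: False, Q: True, S: True, G: True, K: True, A: False

  (((~S -> ~C) <-> (S & Q)) -> (~G & C)) -> (((A & Q) & ~K) <-> ~C) = True
    ((~S -> ~C) <-> (S & Q)) -> (~G & C) = False
      (~S -> ~C) <-> (S & Q) = True
        ~S -> ~C = True
          ~S = False
          ~C = True
        S & Q = True
      ~G & C = False
        ~G = False
    ((A & Q) & ~K) <-> ~C = False
      (A & Q) & ~K = False
        A & Q = False
        ~K = False
      ~C = True
  (((Q <-> S) & ~G) & ((~S & G) | (S & A))) <-> (((K -> C) & (S -> K)) | ((A -> ~S) <-> ~S)) = True
    ((Q <-> S) & ~G) & ((~S & G) | (S & A)) = False
      (Q <-> S) & ~G = False
        Q <-> S = True
        ~G = False
      (~S & G) | (S & A) = False
        ~S & G = False
          ~S = False
        S & A = False
    ((K -> C) & (S -> K)) | ((A -> ~S) <-> ~S) = False
      (K -> C) & (S -> K) = False
        K -> C = False
        S -> K = True
      (A -> ~S) <-> ~S = False
        A -> ~S = True
          ~S = False
        ~S = False
Both conjuncts True, so the formula holds.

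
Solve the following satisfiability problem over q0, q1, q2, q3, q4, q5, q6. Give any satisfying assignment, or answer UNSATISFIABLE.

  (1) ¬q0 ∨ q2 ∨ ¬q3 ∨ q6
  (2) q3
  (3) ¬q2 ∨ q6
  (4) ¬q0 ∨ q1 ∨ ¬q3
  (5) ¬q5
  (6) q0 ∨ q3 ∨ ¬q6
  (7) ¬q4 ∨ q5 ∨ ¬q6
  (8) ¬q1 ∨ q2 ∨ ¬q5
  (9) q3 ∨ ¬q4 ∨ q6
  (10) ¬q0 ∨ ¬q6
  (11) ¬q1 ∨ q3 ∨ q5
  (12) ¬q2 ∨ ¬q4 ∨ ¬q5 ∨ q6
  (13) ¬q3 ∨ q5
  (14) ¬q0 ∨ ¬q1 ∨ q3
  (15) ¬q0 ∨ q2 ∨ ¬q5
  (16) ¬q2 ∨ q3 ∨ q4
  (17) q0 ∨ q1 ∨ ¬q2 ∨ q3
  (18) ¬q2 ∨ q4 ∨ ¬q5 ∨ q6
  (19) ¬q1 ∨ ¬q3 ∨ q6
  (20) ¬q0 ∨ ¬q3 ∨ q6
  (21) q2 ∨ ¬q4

Unsatisfiable — no assignment works.

Case q3 = True:
  (¬q5) forces q5 = False.
  Clause (¬q3 ∨ q5) is falsified — contradiction.
Case q3 = False:
  Clause (q3) is falsified — contradiction.
Both cases fail, so the formula is unsatisfiable.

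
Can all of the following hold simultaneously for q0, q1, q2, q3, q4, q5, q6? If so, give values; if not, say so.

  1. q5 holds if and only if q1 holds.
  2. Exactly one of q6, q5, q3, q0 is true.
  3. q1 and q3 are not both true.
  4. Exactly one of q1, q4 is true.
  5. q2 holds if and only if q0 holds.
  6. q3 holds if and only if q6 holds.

q0 = False; q1 = True; q2 = False; q3 = False; q4 = False; q5 = True; q6 = False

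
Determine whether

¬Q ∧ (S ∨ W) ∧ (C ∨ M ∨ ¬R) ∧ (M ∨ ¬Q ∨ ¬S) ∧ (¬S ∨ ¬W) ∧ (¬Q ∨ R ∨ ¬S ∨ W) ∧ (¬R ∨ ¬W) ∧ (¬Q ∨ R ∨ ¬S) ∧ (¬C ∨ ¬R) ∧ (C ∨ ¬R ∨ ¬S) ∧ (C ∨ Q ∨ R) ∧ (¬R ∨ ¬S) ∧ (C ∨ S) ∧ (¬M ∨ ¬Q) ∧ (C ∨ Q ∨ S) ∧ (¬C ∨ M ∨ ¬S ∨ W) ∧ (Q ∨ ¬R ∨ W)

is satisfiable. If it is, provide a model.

Unit clause (¬Q) forces Q = False.
Set C = True.
  then (¬C ∨ ¬R) forces R = False.
Set M = False.
Try S = True:
  (¬S ∨ ¬W) forces W = False.
  clause (¬C ∨ M ∨ ¬S ∨ W) is falsified — backtrack.
So S = False.
  then (S ∨ W) forces W = True.
All clauses satisfied.

C = True, Q = False, M = False, S = False, R = False, W = True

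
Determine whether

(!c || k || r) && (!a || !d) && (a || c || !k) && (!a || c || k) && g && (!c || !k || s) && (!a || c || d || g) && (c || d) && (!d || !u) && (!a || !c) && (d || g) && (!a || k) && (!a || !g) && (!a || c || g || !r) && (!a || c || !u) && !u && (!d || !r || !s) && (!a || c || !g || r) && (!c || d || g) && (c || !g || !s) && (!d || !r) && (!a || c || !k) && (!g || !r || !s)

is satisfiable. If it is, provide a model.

g = True, c = True, d = True, s = True, u = False, r = False, k = True, a = False

Unit clause (g) forces g = True.
In (!a || !g) only !a is left, so a = False.
Unit clause (!u) forces u = False.
Set c = True.
Set d = True.
  then (!d || !r) forces r = False.
  then (!c || k || r) forces k = True.
  then (!c || !k || s) forces s = True.
All clauses satisfied.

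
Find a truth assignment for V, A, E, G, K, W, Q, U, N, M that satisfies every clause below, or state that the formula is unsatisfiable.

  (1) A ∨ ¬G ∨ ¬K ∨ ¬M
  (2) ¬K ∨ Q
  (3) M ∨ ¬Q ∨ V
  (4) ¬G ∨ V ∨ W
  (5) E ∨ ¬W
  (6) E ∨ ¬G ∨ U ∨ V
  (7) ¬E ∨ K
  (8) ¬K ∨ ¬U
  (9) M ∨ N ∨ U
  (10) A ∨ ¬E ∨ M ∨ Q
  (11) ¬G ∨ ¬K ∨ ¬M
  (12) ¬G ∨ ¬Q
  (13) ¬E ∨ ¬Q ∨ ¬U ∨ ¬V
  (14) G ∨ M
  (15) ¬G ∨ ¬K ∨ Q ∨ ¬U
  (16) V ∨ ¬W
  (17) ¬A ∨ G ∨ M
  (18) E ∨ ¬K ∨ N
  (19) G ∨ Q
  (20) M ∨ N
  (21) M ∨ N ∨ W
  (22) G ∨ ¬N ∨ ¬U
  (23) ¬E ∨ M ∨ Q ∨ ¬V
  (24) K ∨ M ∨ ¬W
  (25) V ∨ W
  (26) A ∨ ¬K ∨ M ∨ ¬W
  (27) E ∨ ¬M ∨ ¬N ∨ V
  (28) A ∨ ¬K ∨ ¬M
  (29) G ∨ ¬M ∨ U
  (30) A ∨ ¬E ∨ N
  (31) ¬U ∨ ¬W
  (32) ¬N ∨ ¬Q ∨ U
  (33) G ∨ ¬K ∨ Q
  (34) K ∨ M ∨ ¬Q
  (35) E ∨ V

V = True, A = True, E = False, G = True, K = False, W = False, Q = False, U = False, N = True, M = True

Set V = True.
Set A = True.
Set E = False.
  then (E ∨ ¬W) forces W = False.
Set G = True.
  then (¬G ∨ ¬Q) forces Q = False.
  then (¬K ∨ Q) forces K = False.
Set U = False.
Set N = True.
Set M = True.
All clauses satisfied.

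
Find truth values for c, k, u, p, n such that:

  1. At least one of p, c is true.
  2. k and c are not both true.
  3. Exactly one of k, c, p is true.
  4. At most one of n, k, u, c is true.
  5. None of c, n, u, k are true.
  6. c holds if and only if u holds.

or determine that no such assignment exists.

c: False; k: False; u: False; p: True; n: False

  (1) {p, c}: 1 true — at least one ✓
  (2) k=F, c=F — not both ✓
  (3) {k, c, p}: 1 true — exactly one ✓
  (4) {n, k, u, c}: 0 true — at most one ✓
  (5) {c, n, u, k}: 0 true — none ✓
  (6) c=F, u=F — same ✓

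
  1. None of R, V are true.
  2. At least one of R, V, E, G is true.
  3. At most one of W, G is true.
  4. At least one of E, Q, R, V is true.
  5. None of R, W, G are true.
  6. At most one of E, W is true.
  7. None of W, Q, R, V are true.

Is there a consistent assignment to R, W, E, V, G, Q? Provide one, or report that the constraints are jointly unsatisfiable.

R = False; W = False; E = True; V = False; G = False; Q = False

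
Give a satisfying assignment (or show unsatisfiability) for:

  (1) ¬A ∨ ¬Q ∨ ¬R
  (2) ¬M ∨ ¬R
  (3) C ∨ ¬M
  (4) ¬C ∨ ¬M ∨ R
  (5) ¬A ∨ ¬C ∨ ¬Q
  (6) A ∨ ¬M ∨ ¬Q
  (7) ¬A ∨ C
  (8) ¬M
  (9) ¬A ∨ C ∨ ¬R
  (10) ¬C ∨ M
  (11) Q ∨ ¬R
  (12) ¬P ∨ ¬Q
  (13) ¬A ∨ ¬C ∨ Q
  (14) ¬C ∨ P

P: False, R: False, M: False, C: False, A: False, Q: False

Unit clause (¬M) forces M = False.
In (¬C ∨ M) only ¬C is left, so C = False.
In (¬A ∨ C) only ¬A is left, so A = False.
Set P = False.
Set R = False.
Set Q = False.
All clauses satisfied.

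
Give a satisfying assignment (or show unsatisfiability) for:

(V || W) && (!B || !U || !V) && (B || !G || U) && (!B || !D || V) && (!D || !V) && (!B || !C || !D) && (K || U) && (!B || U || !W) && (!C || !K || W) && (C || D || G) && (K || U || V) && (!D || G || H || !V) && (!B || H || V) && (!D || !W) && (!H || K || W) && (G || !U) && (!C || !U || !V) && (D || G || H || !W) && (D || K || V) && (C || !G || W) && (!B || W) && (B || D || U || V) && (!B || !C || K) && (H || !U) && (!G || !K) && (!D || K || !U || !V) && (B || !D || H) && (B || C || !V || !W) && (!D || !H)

G = False, D = False, H = True, C = True, W = True, K = True, U = False, V = True, B = False

Set G = False.
  then (G || !U) forces U = False.
  then (K || U) forces K = True.
Try D = True:
  (!D || !V) forces V = False.
  (V || W) forces W = True.
  clause (!D || !W) is falsified — backtrack.
So D = False.
  then (C || D || G) forces C = True.
  then (!C || !K || W) forces W = True.
  then (D || G || H || !W) forces H = True.
  then (!B || U || !W) forces B = False.
  then (B || D || U || V) forces V = True.
All clauses satisfied.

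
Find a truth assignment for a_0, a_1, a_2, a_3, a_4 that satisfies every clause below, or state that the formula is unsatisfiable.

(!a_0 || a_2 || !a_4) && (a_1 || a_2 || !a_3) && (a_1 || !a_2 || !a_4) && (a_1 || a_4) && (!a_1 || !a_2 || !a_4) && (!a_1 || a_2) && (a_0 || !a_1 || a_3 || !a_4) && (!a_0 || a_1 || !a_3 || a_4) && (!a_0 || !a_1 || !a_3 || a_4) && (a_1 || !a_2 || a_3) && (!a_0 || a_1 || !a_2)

Set a_0 = True.
Try a_1 = False:
  (a_1 || a_4) forces a_4 = True.
  (!a_0 || a_2 || !a_4) forces a_2 = True.
  clause (a_1 || !a_2 || !a_4) is falsified — backtrack.
So a_1 = True.
  then (!a_1 || a_2) forces a_2 = True.
  then (!a_1 || !a_2 || !a_4) forces a_4 = False.
  then (!a_0 || !a_1 || !a_3 || a_4) forces a_3 = False.
All clauses satisfied.

a_0=T, a_1=T, a_2=T, a_3=F, a_4=F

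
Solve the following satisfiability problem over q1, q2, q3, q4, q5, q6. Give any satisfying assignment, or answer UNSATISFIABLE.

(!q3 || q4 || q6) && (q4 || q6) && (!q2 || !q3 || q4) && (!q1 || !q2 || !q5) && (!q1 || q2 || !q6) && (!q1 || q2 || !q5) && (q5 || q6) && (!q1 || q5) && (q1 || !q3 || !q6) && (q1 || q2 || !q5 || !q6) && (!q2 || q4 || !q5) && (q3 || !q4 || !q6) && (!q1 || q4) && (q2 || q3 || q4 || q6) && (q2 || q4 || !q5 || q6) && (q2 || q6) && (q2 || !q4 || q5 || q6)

Set q1 = False.
Set q2 = True.
Set q3 = False.
Set q4 = True.
  then (q3 || !q4 || !q6) forces q6 = False.
  then (q5 || q6) forces q5 = True.
All clauses satisfied.

q1 = False, q2 = True, q3 = False, q4 = True, q5 = True, q6 = False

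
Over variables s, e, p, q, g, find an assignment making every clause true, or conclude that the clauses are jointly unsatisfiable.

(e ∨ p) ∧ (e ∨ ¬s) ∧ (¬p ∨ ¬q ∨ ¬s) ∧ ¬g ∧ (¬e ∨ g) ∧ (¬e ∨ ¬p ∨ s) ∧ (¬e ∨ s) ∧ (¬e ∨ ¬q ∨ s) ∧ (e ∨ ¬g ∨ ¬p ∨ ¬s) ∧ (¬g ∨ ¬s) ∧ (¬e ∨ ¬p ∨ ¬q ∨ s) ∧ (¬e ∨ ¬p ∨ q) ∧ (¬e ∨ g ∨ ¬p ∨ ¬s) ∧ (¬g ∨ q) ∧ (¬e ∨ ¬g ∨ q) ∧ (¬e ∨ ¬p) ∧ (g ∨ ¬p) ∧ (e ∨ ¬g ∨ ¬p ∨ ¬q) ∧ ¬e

Case p = True:
  (¬g) forces g = False.
  Clause (g ∨ ¬p) is falsified — contradiction.
Case p = False:
  (e ∨ p) forces e = True.
  Clause (¬e) is falsified — contradiction.
Both cases fail, so the formula is unsatisfiable.

UNSATISFIABLE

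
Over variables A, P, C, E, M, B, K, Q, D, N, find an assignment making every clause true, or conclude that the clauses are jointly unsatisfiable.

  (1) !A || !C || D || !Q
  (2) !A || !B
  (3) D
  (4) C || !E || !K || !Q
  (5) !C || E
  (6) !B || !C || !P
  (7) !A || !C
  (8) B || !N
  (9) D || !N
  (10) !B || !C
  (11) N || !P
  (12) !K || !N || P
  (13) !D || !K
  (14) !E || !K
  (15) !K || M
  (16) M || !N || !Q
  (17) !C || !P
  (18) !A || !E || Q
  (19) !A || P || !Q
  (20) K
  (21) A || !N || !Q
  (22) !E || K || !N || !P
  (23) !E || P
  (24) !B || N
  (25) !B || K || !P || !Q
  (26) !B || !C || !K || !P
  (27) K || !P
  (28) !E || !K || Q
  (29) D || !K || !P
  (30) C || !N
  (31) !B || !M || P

Case K = True:
  (D) forces D = True.
  Clause (!D || !K) is falsified — contradiction.
Case K = False:
  Clause (K) is falsified — contradiction.
Both cases fail, so the formula is unsatisfiable.

Unsatisfiable — no assignment works.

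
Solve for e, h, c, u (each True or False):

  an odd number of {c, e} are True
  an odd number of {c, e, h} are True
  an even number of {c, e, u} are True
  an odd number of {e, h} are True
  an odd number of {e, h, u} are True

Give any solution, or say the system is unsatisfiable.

Adding constraints 1, 3, 4, 5 mod 2: every variable appears an even number of times on the left, so the left side is 0.
But the right sides sum to 1 (mod 2). 0 ≠ 1 — the system is inconsistent.

UNSATISFIABLE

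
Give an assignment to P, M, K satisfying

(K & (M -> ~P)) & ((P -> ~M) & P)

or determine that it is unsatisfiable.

P = True, M = False, K = True

  K & (M -> ~P) = True
    M -> ~P = True
      ~P = False
  (P -> ~M) & P = True
    P -> ~M = True
      ~M = True
Both conjuncts True, so the formula holds.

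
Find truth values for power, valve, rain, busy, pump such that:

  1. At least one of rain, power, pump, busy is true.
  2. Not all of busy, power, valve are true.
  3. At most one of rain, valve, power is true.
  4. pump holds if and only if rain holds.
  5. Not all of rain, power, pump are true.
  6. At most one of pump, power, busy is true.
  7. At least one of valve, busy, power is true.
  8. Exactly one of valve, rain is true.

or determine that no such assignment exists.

power = False, valve = True, rain = False, busy = True, pump = False

  (1) {rain, power, pump, busy}: 1 true — at least one ✓
  (2) {busy, power, valve}: 2/3 true — not all ✓
  (3) {rain, valve, power}: 1 true — at most one ✓
  (4) pump=F, rain=F — same ✓
  (5) {rain, power, pump}: 0/3 true — not all ✓
  (6) {pump, power, busy}: 1 true — at most one ✓
  (7) {valve, busy, power}: 2 true — at least one ✓
  (8) {valve, rain}: 1 true — exactly one ✓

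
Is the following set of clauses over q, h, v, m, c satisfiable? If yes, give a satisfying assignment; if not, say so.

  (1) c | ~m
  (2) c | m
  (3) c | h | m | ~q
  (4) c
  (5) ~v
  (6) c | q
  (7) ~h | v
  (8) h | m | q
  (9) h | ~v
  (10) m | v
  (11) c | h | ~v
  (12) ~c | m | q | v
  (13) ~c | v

Case v = True:
  Clause (~v) is falsified — contradiction.
Case v = False:
  (c) forces c = True.
  Clause (~c | v) is falsified — contradiction.
Both cases fail, so the formula is unsatisfiable.

No satisfying assignment exists.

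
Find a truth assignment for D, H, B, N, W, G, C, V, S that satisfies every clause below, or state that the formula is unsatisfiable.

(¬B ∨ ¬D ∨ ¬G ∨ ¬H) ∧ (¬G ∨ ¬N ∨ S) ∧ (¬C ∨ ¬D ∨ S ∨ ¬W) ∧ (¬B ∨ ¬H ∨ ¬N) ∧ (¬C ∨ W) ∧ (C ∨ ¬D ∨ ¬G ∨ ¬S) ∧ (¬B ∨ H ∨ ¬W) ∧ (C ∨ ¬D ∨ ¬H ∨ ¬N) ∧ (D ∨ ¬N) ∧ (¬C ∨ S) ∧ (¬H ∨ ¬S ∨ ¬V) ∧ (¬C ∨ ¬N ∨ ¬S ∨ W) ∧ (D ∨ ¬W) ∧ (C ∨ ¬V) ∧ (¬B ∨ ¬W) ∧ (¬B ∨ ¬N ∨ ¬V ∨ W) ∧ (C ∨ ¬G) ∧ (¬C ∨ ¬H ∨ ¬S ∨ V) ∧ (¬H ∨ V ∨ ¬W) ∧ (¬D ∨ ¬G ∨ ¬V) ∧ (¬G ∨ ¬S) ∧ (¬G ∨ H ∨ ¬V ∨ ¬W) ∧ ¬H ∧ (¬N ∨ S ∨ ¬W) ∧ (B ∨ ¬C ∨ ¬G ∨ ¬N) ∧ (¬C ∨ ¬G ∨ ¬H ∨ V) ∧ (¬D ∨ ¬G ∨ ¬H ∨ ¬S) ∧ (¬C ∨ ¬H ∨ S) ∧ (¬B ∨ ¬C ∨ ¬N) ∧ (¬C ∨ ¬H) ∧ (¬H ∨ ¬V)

D: True, H: False, B: False, N: False, W: True, G: False, C: False, V: False, S: False

Unit clause (¬H) forces H = False.
Set D = True.
Set B = False.
Set N = False.
Set W = True.
Try G = True:
  (C ∨ ¬G) forces C = True.
  (¬C ∨ ¬D ∨ S ∨ ¬W) forces S = True.
  clause (¬G ∨ ¬S) is falsified — backtrack.
So G = False.
Set C = False.
  then (C ∨ ¬V) forces V = False.
Set S = False.
All clauses satisfied.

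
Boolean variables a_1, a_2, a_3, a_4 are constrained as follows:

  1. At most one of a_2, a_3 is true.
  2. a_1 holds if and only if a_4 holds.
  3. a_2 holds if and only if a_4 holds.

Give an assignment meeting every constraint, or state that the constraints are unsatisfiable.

a_1=F; a_2=F; a_3=T; a_4=F

  (1) {a_2, a_3}: 1 true — at most one ✓
  (2) a_1=F, a_4=F — same ✓
  (3) a_2=F, a_4=F — same ✓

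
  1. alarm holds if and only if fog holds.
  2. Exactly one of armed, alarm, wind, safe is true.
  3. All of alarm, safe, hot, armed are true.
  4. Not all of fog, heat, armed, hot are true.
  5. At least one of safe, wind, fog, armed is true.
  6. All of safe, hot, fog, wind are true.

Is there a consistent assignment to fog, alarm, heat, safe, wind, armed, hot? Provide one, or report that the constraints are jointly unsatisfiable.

UNSATISFIABLE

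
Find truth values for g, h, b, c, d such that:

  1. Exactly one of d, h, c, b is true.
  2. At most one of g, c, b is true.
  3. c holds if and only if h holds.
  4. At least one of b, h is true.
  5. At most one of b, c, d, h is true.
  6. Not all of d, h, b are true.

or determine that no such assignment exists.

g = False; h = False; b = True; c = False; d = False

  (1) {d, h, c, b}: 1 true — exactly one ✓
  (2) {g, c, b}: 1 true — at most one ✓
  (3) c=F, h=F — same ✓
  (4) {b, h}: 1 true — at least one ✓
  (5) {b, c, d, h}: 1 true — at most one ✓
  (6) {d, h, b}: 1/3 true — not all ✓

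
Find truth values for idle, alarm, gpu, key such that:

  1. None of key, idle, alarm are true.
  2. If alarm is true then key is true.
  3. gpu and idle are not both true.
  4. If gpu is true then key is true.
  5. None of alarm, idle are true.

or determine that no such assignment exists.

idle = False, alarm = False, gpu = False, key = False

  (1) {key, idle, alarm}: 0 true — none ✓
  (2) alarm=F ⇒ key: vacuous ✓
  (3) gpu=F, idle=F — not both ✓
  (4) gpu=F ⇒ key: vacuous ✓
  (5) {alarm, idle}: 0 true — none ✓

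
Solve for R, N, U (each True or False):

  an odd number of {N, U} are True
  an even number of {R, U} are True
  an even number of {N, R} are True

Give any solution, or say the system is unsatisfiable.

Adding constraints 1, 2, 3 mod 2: every variable appears an even number of times on the left, so the left side is 0.
But the right sides sum to 1 (mod 2). 0 ≠ 1 — the system is inconsistent.

UNSATISFIABLE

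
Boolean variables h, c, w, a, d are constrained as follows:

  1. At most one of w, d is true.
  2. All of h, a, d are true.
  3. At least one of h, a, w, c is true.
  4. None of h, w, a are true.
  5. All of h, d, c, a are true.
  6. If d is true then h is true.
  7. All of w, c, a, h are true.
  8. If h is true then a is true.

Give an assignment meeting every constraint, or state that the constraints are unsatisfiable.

Case h = True:
  Constraint (4) is violated (h=T) — contradiction.
Case h = False:
  Constraint (2) is violated (h=F) — contradiction.
Both cases fail — unsatisfiable.

No satisfying assignment exists.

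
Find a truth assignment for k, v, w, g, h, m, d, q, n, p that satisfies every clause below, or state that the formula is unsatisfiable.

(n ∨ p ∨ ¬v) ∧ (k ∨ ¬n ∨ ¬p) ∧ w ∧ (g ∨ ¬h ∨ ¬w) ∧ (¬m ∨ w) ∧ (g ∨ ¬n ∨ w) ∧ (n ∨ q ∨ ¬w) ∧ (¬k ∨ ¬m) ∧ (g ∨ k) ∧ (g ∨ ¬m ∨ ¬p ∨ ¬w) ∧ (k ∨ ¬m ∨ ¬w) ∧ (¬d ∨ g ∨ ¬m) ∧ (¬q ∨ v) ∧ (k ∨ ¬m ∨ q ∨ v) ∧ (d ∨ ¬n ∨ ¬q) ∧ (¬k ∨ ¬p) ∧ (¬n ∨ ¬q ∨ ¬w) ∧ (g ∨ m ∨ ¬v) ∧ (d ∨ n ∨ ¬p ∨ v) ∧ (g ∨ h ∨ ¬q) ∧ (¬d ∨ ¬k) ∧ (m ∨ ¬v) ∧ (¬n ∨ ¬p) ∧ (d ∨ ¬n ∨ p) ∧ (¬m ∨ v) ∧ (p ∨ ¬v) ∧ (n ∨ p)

k = False; v = False; w = True; g = True; h = True; m = False; d = True; q = False; n = True; p = False

Unit clause (w) forces w = True.
Set k = False.
  then (g ∨ k) forces g = True.
  then (k ∨ ¬m ∨ ¬w) forces m = False.
  then (m ∨ ¬v) forces v = False.
  then (¬q ∨ v) forces q = False.
  then (n ∨ q ∨ ¬w) forces n = True.
  then (¬n ∨ ¬p) forces p = False.
  then (d ∨ ¬n ∨ p) forces d = True.
Set h = True.
All clauses satisfied.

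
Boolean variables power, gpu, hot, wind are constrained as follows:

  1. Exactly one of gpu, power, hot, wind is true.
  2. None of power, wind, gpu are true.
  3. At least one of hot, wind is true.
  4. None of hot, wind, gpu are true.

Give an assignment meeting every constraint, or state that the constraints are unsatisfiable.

UNSATISFIABLE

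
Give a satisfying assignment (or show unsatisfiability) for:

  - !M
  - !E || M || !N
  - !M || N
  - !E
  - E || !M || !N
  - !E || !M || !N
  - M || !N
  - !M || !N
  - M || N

Unsatisfiable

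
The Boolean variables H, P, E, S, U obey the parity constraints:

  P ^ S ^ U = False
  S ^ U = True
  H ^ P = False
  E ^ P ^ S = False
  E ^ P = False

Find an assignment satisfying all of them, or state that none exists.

H: True, P: True, E: True, S: False, U: True

P ^ S ^ U = T ^ F ^ T = False ✓
S ^ U = F ^ T = True ✓
H ^ P = T ^ T = False ✓
E ^ P ^ S = T ^ T ^ F = False ✓
E ^ P = T ^ T = False ✓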